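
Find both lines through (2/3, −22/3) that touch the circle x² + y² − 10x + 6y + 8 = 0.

5x + y = −4 and x + 5y = −36

A line y − (−22/3) = m(x − (2/3)) is tangent when its distance from (5, −3) is √26:
(13/3m − (13/3))² = 26(m² + 1)
5m² + 26m + 5 = 0, so m = −5 or m = −1/5.
Through (2/3, −22/3) these give 5x + y = −4 and x + 5y = −36.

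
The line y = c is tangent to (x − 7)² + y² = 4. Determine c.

c = −2 or c = 2

The line touches the circle iff its distance from (7, 0) is 2:
|0·7 + 1·0 − c| / √1 = 2
|c| = 2, so c = 2 or c = −2.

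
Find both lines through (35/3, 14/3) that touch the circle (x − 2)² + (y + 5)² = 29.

A line y − (14/3) = m(x − (35/3)) is tangent when its distance from (2, −5) is √29:
[m·(−29/3) − (−29/3)]² = 29(m² + 1)
10m² − 29m + 10 = 0, so m = 2/5 or m = 5/2.
With m = 2/5: 2x − 5y = 0. With m = 5/2: 5x − 2y = 49.

2x − 5y = 0 and 5x − 2y = 49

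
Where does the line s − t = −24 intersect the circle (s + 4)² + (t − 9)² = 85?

Substitute t = s + 24:
2s² + 38s + 156 = 0  ⟹  s² + 19s + 78 = 0
s = −6 or s = −13, giving (−6, 18) and (−13, 11).

(−13, 11) and (−6, 18)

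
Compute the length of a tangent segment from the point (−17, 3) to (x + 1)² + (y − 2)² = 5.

With centre O = (−1, 2), |OP|² = 257 and r² = 5.
Power of the point: PT² = |PO|² − r² = 252, so PT = 6√7.

6√7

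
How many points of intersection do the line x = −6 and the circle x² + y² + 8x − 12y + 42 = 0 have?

2

Centre (−4, 6), r² = 10. Distance² from centre to line = (2)² = 4.
Since d² < r², the line cuts the circle twice.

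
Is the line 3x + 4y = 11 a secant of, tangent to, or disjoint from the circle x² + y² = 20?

secant

Centre (0, 0), r² = 20. Distance² from centre to line = (−11)²/25 = 121/25.
Since d² < r², the line cuts the circle twice.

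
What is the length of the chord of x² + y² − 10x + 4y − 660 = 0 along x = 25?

Centre (5, −2), r² = 689. Perpendicular distance d from centre to line = |−20| / √1 = 20.
Half the chord is √(r² − d²) = √(289), so the full chord is 34.

34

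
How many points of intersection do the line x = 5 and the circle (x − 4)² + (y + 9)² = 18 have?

Substituting the line into the circle gives y² + 18y + 64 = 0.
Δ = 324 − 256 = 68.
Two real roots: the line is a secant.

2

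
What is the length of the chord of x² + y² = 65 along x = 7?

8

Centre (0, 0), r² = 65. Perpendicular distance d from centre to line = |−7| / √1 = 7.
Chord = 2√(r² − d²) = 2·√(16) = 8.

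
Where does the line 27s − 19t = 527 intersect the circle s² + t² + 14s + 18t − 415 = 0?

(−3, −32) and (16, −5)

From the line, t = (−527 + 27s)/19. Substituting:
1090s² − 14170s − 52320 = 0  ⟹  s² − 13s − 48 = 0
s = 16 or s = −3, giving (16, −5) and (−3, −32).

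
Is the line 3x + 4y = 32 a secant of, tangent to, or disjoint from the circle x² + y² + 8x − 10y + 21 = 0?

d² = (3·(−4) + 4·5 − (32))²/25 = 576/25; r² = 20.
Since d² > r², the line lies outside the circle.

disjoint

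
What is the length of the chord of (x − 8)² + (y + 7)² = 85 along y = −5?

The distance from (8, −7) to the line is 2, and r² = 85.
Half the chord is √(r² − d²) = √(81), so the full chord is 18.

18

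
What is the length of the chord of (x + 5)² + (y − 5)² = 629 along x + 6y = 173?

Express y = (173 − x)/6 and substitute into the circle:
37x² + 74x − 1295 = 0  ⟹  x² + 2x − 35 = 0
x = 5 or x = −7, giving (5, 28) and (−7, 30).
Chord length = distance between (5, 28) and (−7, 30) = √148 = 2√37.

2√37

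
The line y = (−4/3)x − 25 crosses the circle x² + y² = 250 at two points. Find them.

Express y = (−75 − 4x)/3 and substitute into the circle:
25x² + 600x + 3375 = 0  ⟹  x² + 24x + 135 = 0
x = −9 or x = −15, giving (−9, −13) and (−15, −5).

(−15, −5) and (−9, −13)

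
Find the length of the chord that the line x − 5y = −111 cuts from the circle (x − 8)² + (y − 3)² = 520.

Centre (8, 3), r² = 520. Perpendicular distance d from centre to line = |104| / √26 = 104/√26.
Half the chord is √(r² − d²) = √(104), so the full chord is 4√26.

4√26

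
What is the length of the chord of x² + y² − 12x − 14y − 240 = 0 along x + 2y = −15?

8√5

Centre (6, 7), r² = 325. Perpendicular distance d from centre to line = |35| / √5 = 35/√5.
Chord = 2√(r² − d²) = 2·√(80) = 8√5.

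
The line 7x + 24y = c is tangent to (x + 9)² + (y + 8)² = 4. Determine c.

c = −305 or c = −205

The line touches the circle iff its distance from (−9, −8) is 2:
|7·(−9) + 24·(−8) − c| / √625 = 2
|c − (−255)| = 2·25, so c = −205 or c = −305.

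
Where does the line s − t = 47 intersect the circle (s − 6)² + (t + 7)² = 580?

(22, −25) and (24, −23)

Express t = s − 47 and substitute into the circle:
2s² − 92s + 1056 = 0  ⟹  s² − 46s + 528 = 0
s = 24 or s = 22, giving (24, −23) and (22, −25).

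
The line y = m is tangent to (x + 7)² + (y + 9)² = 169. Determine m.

For a tangent, require d(centre, line) = r = 13.
|0·(−7) + 1·(−9) − m| / √1 = 13
|m − (−9)| = 13, so m = 4 or m = −22.

m = −22 or m = 4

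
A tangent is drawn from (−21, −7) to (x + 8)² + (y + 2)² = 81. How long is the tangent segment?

√113

With centre O = (−8, −2), |OP|² = 194 and r² = 81.
By the tangent–radius right angle, tangent length = √(|PO|² − r²) = √113.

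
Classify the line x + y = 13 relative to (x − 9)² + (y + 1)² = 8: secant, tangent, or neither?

neither

d² = (1·9 + 1·(−1) − (13))²/2 = 25/2; r² = 8.
Since d² > r², the line lies outside the circle.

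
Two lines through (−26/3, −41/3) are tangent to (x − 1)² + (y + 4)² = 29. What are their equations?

A line y − (−41/3) = m(x − (−26/3)) is tangent when its distance from (1, −4) is √29:
(29/3m − (29/3))² = 29(m² + 1)
10m² − 29m + 10 = 0, so m = 5/2 or m = 2/5.
Through (−26/3, −41/3) these give 5x − 2y = −16 and 2x − 5y = 51.

5x − 2y = −16 and 2x − 5y = 51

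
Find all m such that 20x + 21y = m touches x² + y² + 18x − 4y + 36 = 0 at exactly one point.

m = −341 or m = 65

Tangency holds when the distance from the centre (−9, 2) to the line equals the radius 7:
|20·(−9) + 21·2 − m| / √841 = 7
|m − (−138)| = 7·29, so m = 65 or m = −341.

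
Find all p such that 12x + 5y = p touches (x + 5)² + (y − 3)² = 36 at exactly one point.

The line touches the circle iff its distance from (−5, 3) is 6:
|12·(−5) + 5·3 − p| / √169 = 6
|p − (−45)| = 6·13, so p = 33 or p = −123.

p = −123 or p = 33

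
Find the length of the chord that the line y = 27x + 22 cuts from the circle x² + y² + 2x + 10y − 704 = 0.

2√730

Express y = 27x + 22 and substitute into the circle:
730x² + 1460x = 0  ⟹  x² + 2x = 0
x = 0 or x = −2, giving (0, 22) and (−2, −32).
Chord length = distance between (0, 22) and (−2, −32) = √2920 = 2√730.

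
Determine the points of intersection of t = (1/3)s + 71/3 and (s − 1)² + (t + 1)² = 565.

Substitute t = (71 + s)/3:
10s² + 130s + 400 = 0  ⟹  s² + 13s + 40 = 0
s = −5 or s = −8, giving (−5, 22) and (−8, 21).

(−8, 21) and (−5, 22)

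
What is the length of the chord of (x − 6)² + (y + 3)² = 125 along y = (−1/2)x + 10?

From the line, y = (20 − x)/2. Substituting:
5x² − 100x + 320 = 0  ⟹  x² − 20x + 64 = 0
x = 16 or x = 4, giving (16, 2) and (4, 8).
|(16, 2) − (4, 8)| = √((12)² + (−6)²) = 6√5.

6√5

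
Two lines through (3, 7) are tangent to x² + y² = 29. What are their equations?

Write the tangent as mx − y + (7 − m·(3)) = 0 and set its distance from the centre to √29:
(−3m − (−7))² = 29(m² + 1)
10m² + 21m − 10 = 0, so m = 2/5 or m = −5/2.
With m = 2/5: 2x − 5y = −29. With m = −5/2: 5x + 2y = 29.

2x − 5y = −29 and 5x + 2y = 29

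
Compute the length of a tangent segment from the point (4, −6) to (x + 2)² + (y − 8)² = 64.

Centre (−2, 8), r² = 64. |PO|² = (6)² + (−14)² = 232.
The tangent meets the radius at right angles, so tangent² = |PO|² − r² = 232 − 64 = 168.

2√42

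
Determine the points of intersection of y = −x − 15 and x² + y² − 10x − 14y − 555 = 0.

(−20, 5) and (3, −18)

Substitute y = −x − 15:
2x² + 34x − 120 = 0  ⟹  x² + 17x − 60 = 0
x = 3 or x = −20, giving (3, −18) and (−20, 5).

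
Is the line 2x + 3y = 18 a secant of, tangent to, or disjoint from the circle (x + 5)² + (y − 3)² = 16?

Substituting the line into the circle gives 13x² + 54x + 162 = 0.
Δ = 2916 − 8424 = −5508.
No real roots: the line does not meet the circle.

disjoint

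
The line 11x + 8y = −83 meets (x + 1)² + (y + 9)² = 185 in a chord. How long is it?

2√185

Centre (−1, −9), r² = 185. Perpendicular distance d from centre to line = |0| / √185 = 0/√185.
Chord = 2√(r² − d²) = 2·√(185) = 2√185.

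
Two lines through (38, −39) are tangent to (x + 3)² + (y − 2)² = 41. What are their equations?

4x + 5y = −43 and 5x + 4y = 34

Write the tangent as mx − y + (−39 − m·(38)) = 0 and set its distance from the centre to √41:
[m·(−41) − (41)]² = 41(m² + 1)
20m² + 41m + 20 = 0, so m = −4/5 or m = −5/4.
Through (38, −39) these give 4x + 5y = −43 and 5x + 4y = 34.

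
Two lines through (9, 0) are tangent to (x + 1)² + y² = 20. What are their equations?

Let a tangent through (9, 0) have slope m. Its distance from (−1, 0) must equal 2√5:
(−10m − (0))² = 20(m² + 1)
4m² − 1 = 0, so m = −1/2 or m = 1/2.
With m = −1/2: x + 2y = 9. With m = 1/2: x − 2y = 9.

x + 2y = 9 and x − 2y = 9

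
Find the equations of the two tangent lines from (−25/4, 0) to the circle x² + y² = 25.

4x − 3y = −25 and 4x + 3y = −25

A line y − (0) = m(x − (−25/4)) is tangent when its distance from (0, 0) is 5:
(25/4m − (0))² = 25(m² + 1)
9m² − 16 = 0, so m = 4/3 or m = −4/3.
With m = 4/3: 4x − 3y = −25. With m = −4/3: 4x + 3y = −25.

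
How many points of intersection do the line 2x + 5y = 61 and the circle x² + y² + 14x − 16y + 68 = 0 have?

2

d² = (2·(−7) + 5·8 − (61))²/29 = 1225/29; r² = 45.
Since d² < r², the line cuts the circle twice.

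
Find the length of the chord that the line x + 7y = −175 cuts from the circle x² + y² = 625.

From the line, y = (−175 − x)/7. Substituting:
50x² + 350x = 0  ⟹  x² + 7x = 0
x = 0 or x = −7, giving (0, −25) and (−7, −24).
Chord length = distance between (0, −25) and (−7, −24) = √50 = 5√2.

5√2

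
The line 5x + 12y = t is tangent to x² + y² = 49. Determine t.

t = −91 or t = 91

For a tangent, require d(centre, line) = r = 7.
|5·0 + 12·0 − t| / √169 = 7
|t| = 7·13, so t = 91 or t = −91.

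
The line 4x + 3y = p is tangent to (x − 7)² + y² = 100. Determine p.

p = −22 or p = 78

The line touches the circle iff its distance from (7, 0) is 10:
|4·7 + 3·0 − p| / √25 = 10
|p − (28)| = 10·5, so p = 78 or p = −22.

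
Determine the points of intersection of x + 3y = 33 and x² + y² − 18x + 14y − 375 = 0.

Express y = (33 − x)/3 and substitute into the circle:
10x² − 270x − 900 = 0  ⟹  x² − 27x − 90 = 0
x = 30 or x = −3, giving (30, 1) and (−3, 12).

(−3, 12) and (30, 1)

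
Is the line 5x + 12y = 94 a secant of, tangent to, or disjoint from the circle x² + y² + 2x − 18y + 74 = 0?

Substituting the line into the circle gives 169x² + 428x − 812 = 0.
Discriminant = (428)² − 4·169·(−812) = 732096 > 0.
Two real roots: the line is a secant.

secant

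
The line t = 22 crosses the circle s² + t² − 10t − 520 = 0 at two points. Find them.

(−16, 22) and (16, 22)

From the line, t = 22. Substituting:
s² − 256 = 0
s = 16 or s = −16, giving (16, 22) and (−16, 22).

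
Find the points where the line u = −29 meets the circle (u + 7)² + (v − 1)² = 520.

(−29, −5) and (−29, 7)

The line gives u = −29. Substituting into the circle:
v² − 2v − 35 = 0
v = 7 or v = −5, giving (−29, 7) and (−29, −5).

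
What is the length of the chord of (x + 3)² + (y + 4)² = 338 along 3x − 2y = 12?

10√13

From the line, y = (−12 + 3x)/2. Substituting:
13x² − 1300 = 0  ⟹  x² − 100 = 0
x = 10 or x = −10, giving (10, 9) and (−10, −21).
Chord length = distance between (10, 9) and (−10, −21) = √1300 = 10√13.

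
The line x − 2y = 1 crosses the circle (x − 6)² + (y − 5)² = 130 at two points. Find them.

(−3, −2) and (17, 8)

Substitute y = (−1 + x)/2:
5x² − 70x − 255 = 0  ⟹  x² − 14x − 51 = 0
x = 17 or x = −3, giving (17, 8) and (−3, −2).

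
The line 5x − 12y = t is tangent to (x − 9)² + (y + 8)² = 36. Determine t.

t = 63 or t = 219

For a tangent, require d(centre, line) = r = 6.
|5·9 − 12·(−8) − t| / √169 = 6
|t − (141)| = 6·13, so t = 219 or t = 63.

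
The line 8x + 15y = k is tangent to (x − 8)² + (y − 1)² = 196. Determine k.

The line touches the circle iff its distance from (8, 1) is 14:
|8·8 + 15·1 − k| / √289 = 14
|k − (79)| = 14·17, so k = 317 or k = −159.

k = −159 or k = 317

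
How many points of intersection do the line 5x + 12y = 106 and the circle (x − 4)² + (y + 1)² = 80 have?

2

Substituting the line into the circle gives 169x² − 2332x + 4708 = 0.
Discriminant = (−2332)² − 4·169·(4708) = 2255616 > 0.
Two real roots: the line is a secant.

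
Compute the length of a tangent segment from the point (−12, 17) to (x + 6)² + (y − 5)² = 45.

3√15

Centre (−6, 5), r² = 45. |PO|² = (−6)² + (12)² = 180.
By the tangent–radius right angle, tangent length = √(|PO|² − r²) = √135 = 3√15.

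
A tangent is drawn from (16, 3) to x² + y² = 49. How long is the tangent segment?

6√6

Centre (0, 0), r² = 49. |PO|² = (16)² + (3)² = 265.
The tangent meets the radius at right angles, so tangent² = |PO|² − r² = 265 − 49 = 216.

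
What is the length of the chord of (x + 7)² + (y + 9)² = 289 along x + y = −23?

Express y = −x − 23 and substitute into the circle:
2x² + 42x − 44 = 0  ⟹  x² + 21x − 22 = 0
x = 1 or x = −22, giving (1, −24) and (−22, −1).
|(1, −24) − (−22, −1)| = √((23)² + (−23)²) = 23√2.

23√2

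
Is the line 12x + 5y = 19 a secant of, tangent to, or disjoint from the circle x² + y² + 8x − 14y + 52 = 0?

secant

Substituting the line into the circle gives 169x² + 584x + 331 = 0.
Δ = 341056 − 223756 = 117300.
Two real roots: the line is a secant.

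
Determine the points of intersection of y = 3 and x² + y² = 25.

From the line, y = 3. Substituting:
x² − 16 = 0
x = 4 or x = −4, giving (4, 3) and (−4, 3).

(−4, 3) and (4, 3)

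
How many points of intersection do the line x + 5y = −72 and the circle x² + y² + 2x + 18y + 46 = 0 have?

Substituting the line into the circle gives 26x² + 104x − 146 = 0.
Discriminant = (104)² − 4·26·(−146) = 26000 > 0.
Two real roots: the line is a secant.

2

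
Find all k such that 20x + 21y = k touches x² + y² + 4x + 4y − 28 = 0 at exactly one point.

k = −256 or k = 92

Tangency holds when the distance from the centre (−2, −2) to the line equals the radius 6:
|20·(−2) + 21·(−2) − k| / √841 = 6
|k − (−82)| = 6·29, so k = 92 or k = −256.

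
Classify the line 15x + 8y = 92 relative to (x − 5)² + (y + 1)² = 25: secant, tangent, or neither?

Substituting the line into the circle gives 289x² − 3640x + 10000 = 0.
Discriminant = (−3640)² − 4·289·(10000) = 1689600 > 0.
Two real roots: the line is a secant.

secant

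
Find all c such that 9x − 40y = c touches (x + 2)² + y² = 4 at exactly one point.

c = −100 or c = 64

Tangency holds when the distance from the centre (−2, 0) to the line equals the radius 2:
|9·(−2) − 40·0 − c| / √1681 = 2
|c − (−18)| = 2·41, so c = 64 or c = −100.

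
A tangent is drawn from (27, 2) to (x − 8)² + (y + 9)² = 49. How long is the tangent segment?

The centre is (8, −9) and r = 7. The square of the distance from P to the centre is 361 + 121 = 482.
The tangent meets the radius at right angles, so tangent² = |PO|² − r² = 482 − 49 = 433.

√433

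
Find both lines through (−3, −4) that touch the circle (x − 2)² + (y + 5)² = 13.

Let a tangent through (−3, −4) have slope m. Its distance from (2, −5) must equal √13:
(5m − (−1))² = 13(m² + 1)
6m² + 5m − 6 = 0, so m = 2/3 or m = −3/2.
Through (−3, −4) these give 2x − 3y = 6 and 3x + 2y = −17.

2x − 3y = 6 and 3x + 2y = −17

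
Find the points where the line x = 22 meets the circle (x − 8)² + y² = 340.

(22, −12) and (22, 12)

The line gives x = 22. Substituting into the circle:
y² − 144 = 0
y = 12 or y = −12, giving (22, 12) and (22, −12).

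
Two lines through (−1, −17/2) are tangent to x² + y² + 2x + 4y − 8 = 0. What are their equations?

Write the tangent as mx − y + (−17/2 − m·(−1)) = 0 and set its distance from the centre to √13:
[m·(0) − (13/2)]² = 13(m² + 1)
4m² − 9 = 0, so m = −3/2 or m = 3/2.
With m = −3/2: 3x + 2y = −20. With m = 3/2: 3x − 2y = 14.

3x + 2y = −20 and 3x − 2y = 14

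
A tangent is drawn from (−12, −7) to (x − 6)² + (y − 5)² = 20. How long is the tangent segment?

Centre (6, 5), r² = 20. |PO|² = (−18)² + (−12)² = 468.
By the tangent–radius right angle, tangent length = √(|PO|² − r²) = √448 = 8√7.

8√7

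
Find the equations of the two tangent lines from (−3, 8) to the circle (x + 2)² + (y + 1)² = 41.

Write the tangent as mx − y + (8 − m·(−3)) = 0 and set its distance from the centre to √41:
[m·(1) − (−9)]² = 41(m² + 1)
20m² − 9m − 20 = 0, so m = 5/4 or m = −4/5.
With m = 5/4: 5x − 4y = −47. With m = −4/5: 4x + 5y = 28.

5x − 4y = −47 and 4x + 5y = 28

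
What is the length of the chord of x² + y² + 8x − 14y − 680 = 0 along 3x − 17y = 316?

Centre (−4, 7), r² = 745. Perpendicular distance d from centre to line = |−447| / √298 = 447/√298.
Half the chord is √(r² − d²) = √(149/2), so the full chord is √298.

√298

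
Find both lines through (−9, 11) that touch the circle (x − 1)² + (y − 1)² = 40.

Write the tangent as mx − y + (11 − m·(−9)) = 0 and set its distance from the centre to 2√10:
(10m − (−10))² = 40(m² + 1)
3m² + 10m + 3 = 0, so m = −3 or m = −1/3.
With m = −3: 3x + y = −16. With m = −1/3: x + 3y = 24.

3x + y = −16 and x + 3y = 24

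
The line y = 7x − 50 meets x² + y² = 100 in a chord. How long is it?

10√2

Express y = 7x − 50 and substitute into the circle:
50x² − 700x + 2400 = 0  ⟹  x² − 14x + 48 = 0
x = 8 or x = 6, giving (8, 6) and (6, −8).
|(8, 6) − (6, −8)| = √((2)² + (14)²) = 10√2.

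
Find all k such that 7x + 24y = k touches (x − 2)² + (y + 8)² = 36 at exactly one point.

k = −328 or k = −28

For a tangent, require d(centre, line) = r = 6.
|7·2 + 24·(−8) − k| / √625 = 6
|k − (−178)| = 6·25, so k = −28 or k = −328.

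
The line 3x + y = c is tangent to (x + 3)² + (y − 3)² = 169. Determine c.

For a tangent, require d(centre, line) = r = 13.
|3·(−3) + 1·3 − c| / √10 = 13
|c − (−6)| = 13√10.

c = −6 ± 13√10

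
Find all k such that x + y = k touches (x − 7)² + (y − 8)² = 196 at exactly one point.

k = 15 ± 14√2

For a tangent, require d(centre, line) = r = 14.
|1·7 + 1·8 − k| / √2 = 14
|k − (15)| = 14√2.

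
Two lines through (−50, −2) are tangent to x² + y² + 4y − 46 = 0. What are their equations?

x + 7y = −64 and x − 7y = −36

Let a tangent through (−50, −2) have slope m. Its distance from (0, −2) must equal 5√2:
[m·(50) − (0)]² = 50(m² + 1)
49m² − 1 = 0, so m = −1/7 or m = 1/7.
Through (−50, −2) these give x + 7y = −64 and x − 7y = −36.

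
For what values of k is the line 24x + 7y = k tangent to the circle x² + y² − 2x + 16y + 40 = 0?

k = −157 or k = 93

The line touches the circle iff its distance from (1, −8) is 5:
|24·1 + 7·(−8) − k| / √625 = 5
|k − (−32)| = 5·25, so k = 93 or k = −157.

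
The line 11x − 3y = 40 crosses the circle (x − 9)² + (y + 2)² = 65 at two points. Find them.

(2, −6) and (5, 5)

Express y = (−40 + 11x)/3 and substitute into the circle:
130x² − 910x + 1300 = 0  ⟹  x² − 7x + 10 = 0
x = 5 or x = 2, giving (5, 5) and (2, −6).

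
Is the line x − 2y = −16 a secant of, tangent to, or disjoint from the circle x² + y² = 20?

Substituting the line into the circle gives 5x² + 32x + 176 = 0.
Discriminant = (32)² − 4·5·(176) = −2496 < 0.
No real roots: the line does not meet the circle.

disjoint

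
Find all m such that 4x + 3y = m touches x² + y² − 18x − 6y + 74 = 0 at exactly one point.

Tangency holds when the distance from the centre (9, 3) to the line equals the radius 4:
|4·9 + 3·3 − m| / √25 = 4
|m − (45)| = 4·5, so m = 65 or m = 25.

m = 25 or m = 65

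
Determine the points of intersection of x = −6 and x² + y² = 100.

(−6, −8) and (−6, 8)

The line gives x = −6. Substituting into the circle:
y² − 64 = 0
y = 8 or y = −8, giving (−6, 8) and (−6, −8).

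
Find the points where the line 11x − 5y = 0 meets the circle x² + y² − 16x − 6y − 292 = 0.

(−5, −11) and (10, 22)

From the line, y = (11x)/5. Substituting:
146x² − 730x − 7300 = 0  ⟹  x² − 5x − 50 = 0
x = 10 or x = −5, giving (10, 22) and (−5, −11).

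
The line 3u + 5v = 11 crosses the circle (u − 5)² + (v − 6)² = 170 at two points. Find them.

(−8, 7) and (12, −5)

From the line, v = (11 − 3u)/5. Substituting:
34u² − 136u − 3264 = 0  ⟹  u² − 4u − 96 = 0
u = 12 or u = −8, giving (12, −5) and (−8, 7).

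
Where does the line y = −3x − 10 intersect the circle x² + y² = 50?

(−5, 5) and (−1, −7)

Substitute y = −3x − 10:
10x² + 60x + 50 = 0  ⟹  x² + 6x + 5 = 0
x = −1 or x = −5, giving (−1, −7) and (−5, 5).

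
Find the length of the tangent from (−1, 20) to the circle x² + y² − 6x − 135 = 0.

Centre (3, 0), r² = 144. |PO|² = (−4)² + (20)² = 416.
Power of the point: PT² = |PO|² − r² = 272, so PT = 4√17.

4√17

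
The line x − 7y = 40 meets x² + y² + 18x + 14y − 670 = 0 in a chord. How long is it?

Express y = (−40 + x)/7 and substitute into the circle:
50x² + 900x − 35150 = 0  ⟹  x² + 18x − 703 = 0
x = 19 or x = −37, giving (19, −3) and (−37, −11).
|(19, −3) − (−37, −11)| = √((56)² + (8)²) = 40√2.

40√2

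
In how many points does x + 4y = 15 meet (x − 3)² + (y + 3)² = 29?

Centre (3, −3), r² = 29. Distance² from centre to line = (−24)²/17 = 576/17.
Since d² > r², the line lies outside the circle.

0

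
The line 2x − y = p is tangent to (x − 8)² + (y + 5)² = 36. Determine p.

The line touches the circle iff its distance from (8, −5) is 6:
|2·8 − 1·(−5) − p| / √5 = 6
|p − (21)| = 6√5.

p = 21 ± 6√5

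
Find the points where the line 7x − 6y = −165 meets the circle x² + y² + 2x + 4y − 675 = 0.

Substitute y = (165 + 7x)/6:
85x² + 2550x + 6885 = 0  ⟹  x² + 30x + 81 = 0
x = −3 or x = −27, giving (−3, 24) and (−27, −4).

(−27, −4) and (−3, 24)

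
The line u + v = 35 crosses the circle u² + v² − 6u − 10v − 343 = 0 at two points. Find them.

Substitute v = −u + 35:
2u² − 66u + 532 = 0  ⟹  u² − 33u + 266 = 0
u = 19 or u = 14, giving (19, 16) and (14, 21).

(14, 21) and (19, 16)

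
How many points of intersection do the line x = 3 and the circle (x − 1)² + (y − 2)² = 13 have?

2

d² = (1·1 + 0·2 − (3))² = 4; r² = 13.
Since d² < r², the line cuts the circle twice.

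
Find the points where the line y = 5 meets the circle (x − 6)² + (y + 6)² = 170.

From the line, y = 5. Substituting:
x² − 12x − 13 = 0
x = 13 or x = −1, giving (13, 5) and (−1, 5).

(−1, 5) and (13, 5)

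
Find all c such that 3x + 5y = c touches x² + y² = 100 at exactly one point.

Tangency holds when the distance from the centre (0, 0) to the line equals the radius 10:
|3·0 + 5·0 − c| / √34 = 10
|c| = 10√34.

c = ±10√34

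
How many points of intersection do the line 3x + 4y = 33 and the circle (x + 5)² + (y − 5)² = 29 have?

0

Substituting the line into the circle gives 25x² + 82x + 105 = 0.
Δ = 6724 − 10500 = −3776.
No real roots: the line does not meet the circle.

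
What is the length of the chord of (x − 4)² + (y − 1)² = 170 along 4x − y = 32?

6√17

From the line, y = 4x − 32. Substituting:
17x² − 272x + 935 = 0  ⟹  x² − 16x + 55 = 0
x = 11 or x = 5, giving (11, 12) and (5, −12).
|(11, 12) − (5, −12)| = √((6)² + (24)²) = 6√17.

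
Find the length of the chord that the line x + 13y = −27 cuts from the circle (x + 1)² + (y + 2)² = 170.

2√170

From the line, y = (−27 − x)/13. Substituting:
170x² + 340x − 28560 = 0  ⟹  x² + 2x − 168 = 0
x = 12 or x = −14, giving (12, −3) and (−14, −1).
Chord length = distance between (12, −3) and (−14, −1) = √680 = 2√170.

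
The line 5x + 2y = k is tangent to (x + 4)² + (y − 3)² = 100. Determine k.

k = −14 ± 10√29

The line touches the circle iff its distance from (−4, 3) is 10:
|5·(−4) + 2·3 − k| / √29 = 10
|k − (−14)| = 10√29.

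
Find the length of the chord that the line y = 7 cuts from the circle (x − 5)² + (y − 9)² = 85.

18

The distance from (5, 9) to the line is 2, and r² = 85.
Half the chord is √(r² − d²) = √(81), so the full chord is 18.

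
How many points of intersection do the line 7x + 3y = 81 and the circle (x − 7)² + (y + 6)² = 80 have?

Substituting the line into the circle gives 58x² − 1512x + 9522 = 0.
Discriminant = (−1512)² − 4·58·(9522) = 77040 > 0.
Two real roots: the line is a secant.

2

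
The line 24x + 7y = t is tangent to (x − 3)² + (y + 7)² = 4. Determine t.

The line touches the circle iff its distance from (3, −7) is 2:
|24·3 + 7·(−7) − t| / √625 = 2
|t − (23)| = 2·25, so t = 73 or t = −27.

t = −27 or t = 73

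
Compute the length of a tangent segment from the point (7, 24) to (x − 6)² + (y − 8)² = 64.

Centre (6, 8), r² = 64. |PO|² = (1)² + (16)² = 257.
By the tangent–radius right angle, tangent length = √(|PO|² − r²) = √193.

√193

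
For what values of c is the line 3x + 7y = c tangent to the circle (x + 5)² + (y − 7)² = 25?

c = 34 ± 5√58

Tangency holds when the distance from the centre (−5, 7) to the line equals the radius 5:
|3·(−5) + 7·7 − c| / √58 = 5
|c − (34)| = 5√58.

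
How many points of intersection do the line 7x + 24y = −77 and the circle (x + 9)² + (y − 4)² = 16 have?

0

d² = (7·(−9) + 24·4 − (−77))²/625 = 484/25; r² = 16.
Since d² > r², the line lies outside the circle.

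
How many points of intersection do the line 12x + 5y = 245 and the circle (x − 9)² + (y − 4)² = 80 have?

Substituting the line into the circle gives 169x² − 5850x + 50650 = 0.
Discriminant = (−5850)² − 4·169·(50650) = −16900 < 0.
No real roots: the line does not meet the circle.

0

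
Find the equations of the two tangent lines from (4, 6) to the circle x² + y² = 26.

Write the tangent as mx − y + (6 − m·(4)) = 0 and set its distance from the centre to √26:
(−4m − (−6))² = 26(m² + 1)
5m² + 24m − 5 = 0, so m = 1/5 or m = −5.
With m = 1/5: x − 5y = −26. With m = −5: 5x + y = 26.

x − 5y = −26 and 5x + y = 26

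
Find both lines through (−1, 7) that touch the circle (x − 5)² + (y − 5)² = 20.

Let a tangent through (−1, 7) have slope m. Its distance from (5, 5) must equal 2√5:
[m·(6) − (−2)]² = 20(m² + 1)
2m² + 3m − 2 = 0, so m = 1/2 or m = −2.
Through (−1, 7) these give x − 2y = −15 and 2x + y = 5.

x − 2y = −15 and 2x + y = 5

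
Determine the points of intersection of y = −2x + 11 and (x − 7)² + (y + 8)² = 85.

Substitute y = −2x + 11:
5x² − 90x + 325 = 0  ⟹  x² − 18x + 65 = 0
x = 13 or x = 5, giving (13, −15) and (5, 1).

(5, 1) and (13, −15)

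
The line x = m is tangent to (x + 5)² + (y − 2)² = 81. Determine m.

For a tangent, require d(centre, line) = r = 9.
|1·(−5) + 0·2 − m| / √1 = 9
|m − (−5)| = 9, so m = 4 or m = −14.

m = −14 or m = 4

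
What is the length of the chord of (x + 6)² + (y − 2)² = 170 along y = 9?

22

From the line, y = 9. Substituting:
x² + 12x − 85 = 0
x = 5 or x = −17, giving (5, 9) and (−17, 9).
|(5, 9) − (−17, 9)| = √((22)² + (0)²) = 22.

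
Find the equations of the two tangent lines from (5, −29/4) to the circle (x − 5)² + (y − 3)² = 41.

5x − 4y = 54 and 5x + 4y = −4

Let a tangent through (5, −29/4) have slope m. Its distance from (5, 3) must equal √41:
(0m − (41/4))² = 41(m² + 1)
16m² − 25 = 0, so m = 5/4 or m = −5/4.
With m = 5/4: 5x − 4y = 54. With m = −5/4: 5x + 4y = −4.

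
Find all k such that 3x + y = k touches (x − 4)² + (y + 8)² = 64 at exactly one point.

k = 4 ± 8√10

The line touches the circle iff its distance from (4, −8) is 8:
|3·4 + 1·(−8) − k| / √10 = 8
|k − (4)| = 8√10.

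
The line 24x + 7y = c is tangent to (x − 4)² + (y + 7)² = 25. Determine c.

c = −78 or c = 172

The line touches the circle iff its distance from (4, −7) is 5:
|24·4 + 7·(−7) − c| / √625 = 5
|c − (47)| = 5·25, so c = 172 or c = −78.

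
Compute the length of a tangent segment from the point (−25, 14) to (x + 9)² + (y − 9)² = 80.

√201

Centre (−9, 9), r² = 80. |PO|² = (−16)² + (5)² = 281.
The tangent meets the radius at right angles, so tangent² = |PO|² − r² = 281 − 80 = 201.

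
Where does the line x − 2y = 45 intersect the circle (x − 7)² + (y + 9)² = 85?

(9, −18) and (13, −16)

Express y = (−45 + x)/2 and substitute into the circle:
5x² − 110x + 585 = 0  ⟹  x² − 22x + 117 = 0
x = 13 or x = 9, giving (13, −16) and (9, −18).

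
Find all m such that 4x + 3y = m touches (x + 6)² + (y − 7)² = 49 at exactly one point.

The line touches the circle iff its distance from (−6, 7) is 7:
|4·(−6) + 3·7 − m| / √25 = 7
|m − (−3)| = 7·5, so m = 32 or m = −38.

m = −38 or m = 32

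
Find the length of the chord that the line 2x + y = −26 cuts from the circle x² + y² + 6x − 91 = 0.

Express y = −2x − 26 and substitute into the circle:
5x² + 110x + 585 = 0  ⟹  x² + 22x + 117 = 0
x = −9 or x = −13, giving (−9, −8) and (−13, 0).
|(−9, −8) − (−13, 0)| = √((4)² + (−8)²) = 4√5.

4√5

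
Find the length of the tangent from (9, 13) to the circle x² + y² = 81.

With centre O = (0, 0), |OP|² = 250 and r² = 81.
The tangent meets the radius at right angles, so tangent² = |PO|² − r² = 250 − 81 = 169.

13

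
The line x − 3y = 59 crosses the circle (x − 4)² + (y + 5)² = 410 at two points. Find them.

(−7, −22) and (23, −12)

Express y = (−59 + x)/3 and substitute into the circle:
10x² − 160x − 1610 = 0  ⟹  x² − 16x − 161 = 0
x = 23 or x = −7, giving (23, −12) and (−7, −22).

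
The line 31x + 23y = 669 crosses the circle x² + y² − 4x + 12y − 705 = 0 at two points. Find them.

(6, 21) and (29, −10)

Express y = (669 − 31x)/23 and substitute into the circle:
1490x² − 52150x + 259260 = 0  ⟹  x² − 35x + 174 = 0
x = 29 or x = 6, giving (29, −10) and (6, 21).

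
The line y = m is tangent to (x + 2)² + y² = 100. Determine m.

m = −10 or m = 10

The line touches the circle iff its distance from (−2, 0) is 10:
|0·(−2) + 1·0 − m| / √1 = 10
|m| = 10, so m = 10 or m = −10.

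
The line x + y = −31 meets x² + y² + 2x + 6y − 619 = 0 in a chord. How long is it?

The distance from (−1, −3) to the line is 27/√2, and r² = 629.
Half the chord is √(r² − d²) = √(529/2), so the full chord is 23√2.

23√2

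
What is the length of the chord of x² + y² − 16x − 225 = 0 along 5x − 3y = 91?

Centre (8, 0), r² = 289. Perpendicular distance d from centre to line = |−51| / √34 = 51/√34.
Chord = 2√(r² − d²) = 2·√(425/2) = 5√34.

5√34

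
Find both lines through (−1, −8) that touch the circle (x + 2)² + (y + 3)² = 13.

2x + 3y = −26 and 3x − 2y = 13

Write the tangent as mx − y + (−8 − m·(−1)) = 0 and set its distance from the centre to √13:
[m·(−1) − (5)]² = 13(m² + 1)
6m² − 5m − 6 = 0, so m = −2/3 or m = 3/2.
Through (−1, −8) these give 2x + 3y = −26 and 3x − 2y = 13.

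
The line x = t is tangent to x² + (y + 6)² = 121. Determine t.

Tangency holds when the distance from the centre (0, −6) to the line equals the radius 11:
|1·0 + 0·(−6) − t| / √1 = 11
|t| = 11, so t = 11 or t = −11.

t = −11 or t = 11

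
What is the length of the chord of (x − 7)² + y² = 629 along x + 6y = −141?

From the line, y = (−141 − x)/6. Substituting:
37x² − 222x − 999 = 0  ⟹  x² − 6x − 27 = 0
x = 9 or x = −3, giving (9, −25) and (−3, −23).
|(9, −25) − (−3, −23)| = √((12)² + (−2)²) = 2√37.

2√37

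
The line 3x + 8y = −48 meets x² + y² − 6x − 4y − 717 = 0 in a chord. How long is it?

6√73

The distance from (3, 2) to the line is 73/√73, and r² = 730.
Chord = 2√(r² − d²) = 2·√(657) = 6√73.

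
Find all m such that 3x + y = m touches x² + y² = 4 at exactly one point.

Tangency holds when the distance from the centre (0, 0) to the line equals the radius 2:
|3·0 + 1·0 − m| / √10 = 2
|m| = 2√10.

m = ±2√10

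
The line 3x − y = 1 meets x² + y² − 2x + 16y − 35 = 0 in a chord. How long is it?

6√10

Centre (1, −8), r² = 100. Perpendicular distance d from centre to line = |10| / √10 = 10/√10.
Chord = 2√(r² − d²) = 2·√(90) = 6√10.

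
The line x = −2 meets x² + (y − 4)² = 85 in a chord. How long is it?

The line gives x = −2. Substituting into the circle:
y² − 8y − 65 = 0
y = 13 or y = −5, giving (−2, 13) and (−2, −5).
Chord length = distance between (−2, 13) and (−2, −5) = √324 = 18.

18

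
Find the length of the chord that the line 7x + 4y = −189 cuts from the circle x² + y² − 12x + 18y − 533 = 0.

From the line, y = (−189 − 7x)/4. Substituting:
65x² + 1950x + 13585 = 0  ⟹  x² + 30x + 209 = 0
x = −11 or x = −19, giving (−11, −28) and (−19, −14).
|(−11, −28) − (−19, −14)| = √((8)² + (−14)²) = 2√65.

2√65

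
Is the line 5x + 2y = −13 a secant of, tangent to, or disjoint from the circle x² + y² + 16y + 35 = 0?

secant

d² = (5·0 + 2·(−8) − (−13))²/29 = 9/29; r² = 29.
Since d² < r², the line cuts the circle twice.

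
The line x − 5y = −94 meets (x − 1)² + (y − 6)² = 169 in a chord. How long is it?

Centre (1, 6), r² = 169. Perpendicular distance d from centre to line = |65| / √26 = 65/√26.
Half the chord is √(r² − d²) = √(13/2), so the full chord is √26.

√26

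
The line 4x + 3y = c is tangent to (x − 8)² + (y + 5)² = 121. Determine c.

c = −38 or c = 72

The line touches the circle iff its distance from (8, −5) is 11:
|4·8 + 3·(−5) − c| / √25 = 11
|c − (17)| = 11·5, so c = 72 or c = −38.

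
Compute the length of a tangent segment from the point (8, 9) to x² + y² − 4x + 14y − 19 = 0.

2√55

With centre O = (2, −7), |OP|² = 292 and r² = 72.
The tangent meets the radius at right angles, so tangent² = |PO|² − r² = 292 − 72 = 220.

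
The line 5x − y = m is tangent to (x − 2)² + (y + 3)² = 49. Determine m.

m = 13 ± 7√26

Tangency holds when the distance from the centre (2, −3) to the line equals the radius 7:
|5·2 − 1·(−3) − m| / √26 = 7
|m − (13)| = 7√26.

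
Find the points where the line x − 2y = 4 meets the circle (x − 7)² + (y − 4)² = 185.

(−4, −4) and (20, 8)

Express y = (−4 + x)/2 and substitute into the circle:
5x² − 80x − 400 = 0  ⟹  x² − 16x − 80 = 0
x = 20 or x = −4, giving (20, 8) and (−4, −4).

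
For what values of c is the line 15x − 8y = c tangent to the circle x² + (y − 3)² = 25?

c = −109 or c = 61

The line touches the circle iff its distance from (0, 3) is 5:
|15·0 − 8·3 − c| / √289 = 5
|c − (−24)| = 5·17, so c = 61 or c = −109.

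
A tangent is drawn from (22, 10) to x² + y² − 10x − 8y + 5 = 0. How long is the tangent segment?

17

The centre is (5, 4) and r = 6. The square of the distance from P to the centre is 289 + 36 = 325.
The tangent meets the radius at right angles, so tangent² = |PO|² − r² = 325 − 36 = 289.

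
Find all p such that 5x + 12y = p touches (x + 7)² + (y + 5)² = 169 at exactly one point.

p = −264 or p = 74

The line touches the circle iff its distance from (−7, −5) is 13:
|5·(−7) + 12·(−5) − p| / √169 = 13
|p − (−95)| = 13·13, so p = 74 or p = −264.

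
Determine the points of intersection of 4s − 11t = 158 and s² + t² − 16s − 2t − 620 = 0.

Substitute t = (−158 + 4s)/11:
137s² − 3288s − 46580 = 0  ⟹  s² − 24s − 340 = 0
s = 34 or s = −10, giving (34, −2) and (−10, −18).

(−10, −18) and (34, −2)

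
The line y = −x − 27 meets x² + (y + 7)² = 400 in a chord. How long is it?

Centre (0, −7), r² = 400. Perpendicular distance d from centre to line = |20| / √2 = 20/√2.
Chord = 2√(r² − d²) = 2·√(200) = 20√2.

20√2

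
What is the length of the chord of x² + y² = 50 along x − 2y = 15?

2√5

From the line, y = (−15 + x)/2. Substituting:
5x² − 30x + 25 = 0  ⟹  x² − 6x + 5 = 0
x = 5 or x = 1, giving (5, −5) and (1, −7).
Chord length = distance between (5, −5) and (1, −7) = √20 = 2√5.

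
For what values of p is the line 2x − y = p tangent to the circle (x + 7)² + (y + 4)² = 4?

The line touches the circle iff its distance from (−7, −4) is 2:
|2·(−7) − 1·(−4) − p| / √5 = 2
|p − (−10)| = 2√5.

p = −10 ± 2√5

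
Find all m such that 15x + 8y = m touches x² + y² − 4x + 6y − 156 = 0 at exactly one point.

m = −215 or m = 227

For a tangent, require d(centre, line) = r = 13.
|15·2 + 8·(−3) − m| / √289 = 13
|m − (6)| = 13·17, so m = 227 or m = −215.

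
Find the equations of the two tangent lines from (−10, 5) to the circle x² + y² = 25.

4x + 3y = −25 and y = 5

Write the tangent as mx − y + (5 − m·(−10)) = 0 and set its distance from the centre to 5:
(10m − (−5))² = 25(m² + 1)
3m² + 4m = 0, so m = −4/3 or m = 0.
Through (−10, 5) these give 4x + 3y = −25 and y = 5.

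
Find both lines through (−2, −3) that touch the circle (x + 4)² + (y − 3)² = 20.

2x − y = −1 and x + 2y = −8

A line y − (−3) = m(x − (−2)) is tangent when its distance from (−4, 3) is 2√5:
(−2m − (6))² = 20(m² + 1)
2m² − 3m − 2 = 0, so m = 2 or m = −1/2.
With m = 2: 2x − y = −1. With m = −1/2: x + 2y = −8.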